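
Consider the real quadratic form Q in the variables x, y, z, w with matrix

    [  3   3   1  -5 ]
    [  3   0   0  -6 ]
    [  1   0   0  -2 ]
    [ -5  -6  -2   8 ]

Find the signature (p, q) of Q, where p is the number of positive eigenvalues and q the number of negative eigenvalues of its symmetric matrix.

Symmetric row and column elimination reduces A to a congruent diagonal form with pivots 3, -3, 0, 0.
So there are 1 positive, 1 negative, 2 zero pivots.

(1, 1)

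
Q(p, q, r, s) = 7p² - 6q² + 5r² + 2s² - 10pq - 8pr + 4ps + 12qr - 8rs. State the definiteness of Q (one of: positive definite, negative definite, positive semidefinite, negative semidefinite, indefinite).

Write A = [[7, -5, -4, 2], [-5, -6, 6, 0], [-4, 6, 5, -4], [2, 0, -4, 2]].
Row-reducing A symmetrically gives the diagonal entries 7, -67/7, 251/67, 30/251.
So there are 3 positive, 1 negative pivots.
Hence Q is indefinite.

indefinite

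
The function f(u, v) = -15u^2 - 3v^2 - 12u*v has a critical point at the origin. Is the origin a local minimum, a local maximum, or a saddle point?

The Hessian at the origin is H = [[-30, -12], [-12, -6]].
det H = -30·-6 − (-12)² = 36 > 0 and H[1,1] = -30 < 0, so H is negative definite.
Therefore the origin is a local maximum.

local maximum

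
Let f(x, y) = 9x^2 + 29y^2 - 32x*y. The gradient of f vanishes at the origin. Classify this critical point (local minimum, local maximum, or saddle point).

local minimum

The Hessian at the origin is H = [[18, -32], [-32, 58]].
det H = 18·58 − (-32)² = 20 > 0 and H[1,1] = 18 > 0, so H is positive definite.
Therefore the origin is a local minimum.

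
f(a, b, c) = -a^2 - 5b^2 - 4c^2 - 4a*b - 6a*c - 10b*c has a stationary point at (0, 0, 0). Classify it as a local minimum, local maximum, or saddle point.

The Hessian at the origin is H = [[-2, -4, -6], [-4, -10, -10], [-6, -10, -8]].
Symmetric row and column elimination reduces H to a congruent diagonal form with pivots -2, -2, 12.
Counting signs: 1 positive, 2 negative.
H is indefinite, so the origin is a saddle point.

saddle point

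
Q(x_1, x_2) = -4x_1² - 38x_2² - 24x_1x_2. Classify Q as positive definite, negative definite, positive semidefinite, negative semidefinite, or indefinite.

The symmetric matrix of Q is [[-4, -12], [-12, -38]].
For the 2×2 matrix [[-4, -12], [-12, -38]]: det = -4·-38 − (-12)² = 8, trace = -42.
det > 0 so both eigenvalues share the sign of the trace; trace = -42 < 0 ⇒ both negative.

negative definite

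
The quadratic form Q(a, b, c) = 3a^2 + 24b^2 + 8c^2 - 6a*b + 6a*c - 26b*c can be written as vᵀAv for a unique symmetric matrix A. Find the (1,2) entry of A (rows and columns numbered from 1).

The coefficient of a·b in Q is -6. For a symmetric A this equals A[1,2] + A[2,1] = 2·A[1,2].
So A[1,2] = -6/2 = -3.

-3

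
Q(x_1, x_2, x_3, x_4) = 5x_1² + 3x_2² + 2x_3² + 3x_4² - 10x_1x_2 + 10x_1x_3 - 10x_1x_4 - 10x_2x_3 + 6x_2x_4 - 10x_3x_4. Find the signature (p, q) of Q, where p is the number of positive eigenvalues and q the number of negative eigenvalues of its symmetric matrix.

The associated matrix is A = [[5, -5, 5, -5], [-5, 3, -5, 3], [5, -5, 2, -5], [-5, 3, -5, 3]].
Symmetric row and column elimination reduces A to a congruent diagonal form with pivots 5, -2, -3, 0.
Counting signs: 1 positive, 2 negative, 1 zero.

(1, 2)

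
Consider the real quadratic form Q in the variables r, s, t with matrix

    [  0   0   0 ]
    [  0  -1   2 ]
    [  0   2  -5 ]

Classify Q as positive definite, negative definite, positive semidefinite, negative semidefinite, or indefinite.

negative semidefinite

Congruent diagonalization of A (simultaneous row and column reduction) yields pivots 0, -1, -1.
That gives 2 negative, 1 zero pivots.
Hence Q is negative semidefinite.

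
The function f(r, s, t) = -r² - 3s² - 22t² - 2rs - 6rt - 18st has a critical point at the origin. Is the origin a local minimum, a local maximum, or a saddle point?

The Hessian at the origin is H = [[-2, -2, -6], [-2, -6, -18], [-6, -18, -44]].
An LDLᵀ factorisation of H has diagonal entries -2, -4, 10.
So there are 1 positive, 2 negative pivots.
H is indefinite, so the origin is a saddle point.

saddle point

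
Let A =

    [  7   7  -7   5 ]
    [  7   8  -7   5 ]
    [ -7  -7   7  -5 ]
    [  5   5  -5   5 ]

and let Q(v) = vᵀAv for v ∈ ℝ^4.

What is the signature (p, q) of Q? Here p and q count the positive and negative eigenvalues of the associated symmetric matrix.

(3, 0)

Applying the same elementary operations to the rows and columns of A produces a congruent diagonal matrix with entries 7, 1, 0, 10/7.
Counting signs: 3 positive, 1 zero.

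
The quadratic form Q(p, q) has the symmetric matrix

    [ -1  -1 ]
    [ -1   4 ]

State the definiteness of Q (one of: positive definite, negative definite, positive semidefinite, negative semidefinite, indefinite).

indefinite

An LDLᵀ factorisation of A has diagonal entries -1, 5.
Counting signs: 1 positive, 1 negative.
Hence Q is indefinite.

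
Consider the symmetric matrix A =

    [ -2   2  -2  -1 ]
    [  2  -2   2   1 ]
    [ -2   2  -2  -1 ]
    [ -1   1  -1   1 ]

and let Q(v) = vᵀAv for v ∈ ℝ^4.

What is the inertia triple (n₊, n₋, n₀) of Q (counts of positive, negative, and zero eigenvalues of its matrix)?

Congruent diagonalization of A (simultaneous row and column reduction) yields pivots -2, 0, 0, 3/2.
So there are 1 positive, 1 negative, 2 zero pivots.

(1, 1, 2)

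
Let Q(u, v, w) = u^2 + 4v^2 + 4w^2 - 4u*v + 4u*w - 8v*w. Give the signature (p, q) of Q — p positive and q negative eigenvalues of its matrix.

Write A = [[1, -2, 2], [-2, 4, -4], [2, -4, 4]].
Congruent diagonalization of A (simultaneous row and column reduction) yields pivots 1, 0, 0.
Counting signs: 1 positive, 2 zero.

(1, 0)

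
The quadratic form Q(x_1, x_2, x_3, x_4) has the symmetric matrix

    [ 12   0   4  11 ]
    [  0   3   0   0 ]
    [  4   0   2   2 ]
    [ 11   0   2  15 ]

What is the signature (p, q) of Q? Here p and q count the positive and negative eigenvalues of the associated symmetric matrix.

Congruent diagonalization of A (simultaneous row and column reduction) yields pivots 12, 3, 2/3, 3/4.
So there are 4 positive pivots.

(4, 0)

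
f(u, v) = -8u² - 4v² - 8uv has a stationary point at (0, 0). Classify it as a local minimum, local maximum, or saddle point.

The Hessian at the origin is H = [[-16, -8], [-8, -8]].
det H = -16·-8 − (-8)² = 64 > 0 and H[1,1] = -16 < 0, so H is negative definite.
Therefore the origin is a local maximum.

local maximum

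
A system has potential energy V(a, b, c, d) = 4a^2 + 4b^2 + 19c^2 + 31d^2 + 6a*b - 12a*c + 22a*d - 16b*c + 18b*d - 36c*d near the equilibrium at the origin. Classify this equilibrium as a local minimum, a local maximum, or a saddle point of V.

The Hessian at the origin is H = [[8, 6, -12, 22], [6, 8, -16, 18], [-12, -16, 38, -36], [22, 18, -36, 62]].
Row-reducing H symmetrically gives the diagonal entries 8, 7/2, 6, 6/7.
So there are 4 positive pivots.
H is positive definite, so the origin is a strict local minimum.

local minimum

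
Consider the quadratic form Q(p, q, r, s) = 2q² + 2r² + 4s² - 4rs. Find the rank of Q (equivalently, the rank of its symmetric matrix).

The symmetric matrix is A = [[0, 0, 0, 0], [0, 2, 0, 0], [0, 0, 2, -2], [0, 0, -2, 4]].
Symmetric row and column elimination reduces A to a congruent diagonal form with pivots 0, 2, 2, 2.
So there are 3 positive, 1 zero pivots.
The rank is the number of nonzero pivots: 3.

3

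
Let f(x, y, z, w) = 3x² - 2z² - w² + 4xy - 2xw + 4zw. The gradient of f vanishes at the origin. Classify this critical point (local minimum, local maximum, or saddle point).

saddle point

The Hessian at the origin is H = [[6, 4, 0, -2], [4, 0, 0, 0], [0, 0, -4, 4], [-2, 0, 4, -2]].
Symmetric row and column elimination reduces H to a congruent diagonal form with pivots 6, -8/3, -4, 2.
So there are 2 positive, 2 negative pivots.
H is indefinite, so the origin is a saddle point.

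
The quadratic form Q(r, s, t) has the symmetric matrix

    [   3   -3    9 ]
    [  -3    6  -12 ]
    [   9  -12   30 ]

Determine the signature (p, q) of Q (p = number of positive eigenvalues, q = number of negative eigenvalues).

Congruent diagonalization of A (simultaneous row and column reduction) yields pivots 3, 3, 0.
That gives 2 positive, 1 zero pivots.

(2, 0)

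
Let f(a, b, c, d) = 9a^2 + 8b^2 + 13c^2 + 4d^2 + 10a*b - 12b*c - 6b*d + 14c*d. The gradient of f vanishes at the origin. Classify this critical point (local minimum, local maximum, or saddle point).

The Hessian at the origin is H = [[18, 10, 0, 0], [10, 16, -12, -6], [0, -12, 26, 14], [0, -6, 14, 8]].
Row-reducing H symmetrically gives the diagonal entries 18, 94/9, 574/47, 120/287.
Counting signs: 4 positive.
H is positive definite, so the origin is a strict local minimum.

local minimum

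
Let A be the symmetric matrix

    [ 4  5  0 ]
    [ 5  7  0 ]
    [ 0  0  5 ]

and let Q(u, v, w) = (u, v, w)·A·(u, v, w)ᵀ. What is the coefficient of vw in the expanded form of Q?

The coefficient of vw is A[2,3] + A[3,2] = 2·0 = 0.

0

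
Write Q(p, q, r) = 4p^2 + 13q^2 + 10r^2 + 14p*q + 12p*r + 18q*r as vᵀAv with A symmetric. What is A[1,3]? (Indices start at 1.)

The coefficient of p·r in Q is 12. For a symmetric A this equals A[1,3] + A[3,1] = 2·A[1,3].
So A[1,3] = 12/2 = 6.

6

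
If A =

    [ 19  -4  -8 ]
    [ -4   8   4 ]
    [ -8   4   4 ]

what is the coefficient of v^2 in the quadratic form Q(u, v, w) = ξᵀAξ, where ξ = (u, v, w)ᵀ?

8

The coefficient of v^2 is the diagonal entry A[2,2] = 8.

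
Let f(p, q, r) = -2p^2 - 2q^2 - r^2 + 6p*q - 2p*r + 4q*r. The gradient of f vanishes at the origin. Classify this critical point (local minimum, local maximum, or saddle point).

The Hessian at the origin is H = [[-4, 6, -2], [6, -4, 4], [-2, 4, -2]].
An LDLᵀ factorisation of H has diagonal entries -4, 5, -6/5.
Counting signs: 1 positive, 2 negative.
H is indefinite, so the origin is a saddle point.

saddle point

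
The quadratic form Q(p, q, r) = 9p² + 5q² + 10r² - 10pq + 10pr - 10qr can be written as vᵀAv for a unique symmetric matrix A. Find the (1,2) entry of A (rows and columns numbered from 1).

The coefficient of p·q in Q is -10. For a symmetric A this equals A[1,2] + A[2,1] = 2·A[1,2].
So A[1,2] = -10/2 = -5.

-5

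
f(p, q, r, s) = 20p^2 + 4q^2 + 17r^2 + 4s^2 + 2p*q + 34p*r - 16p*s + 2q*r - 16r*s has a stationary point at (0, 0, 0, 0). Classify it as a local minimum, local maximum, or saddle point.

The Hessian at the origin is H = [[40, 2, 34, -16], [2, 8, 2, 0], [34, 2, 34, -16], [-16, 0, -16, 8]].
Congruent diagonalization of H (simultaneous row and column reduction) yields pivots 40, 79/10, 402/79, 24/67.
So there are 4 positive pivots.
H is positive definite, so the origin is a strict local minimum.

local minimum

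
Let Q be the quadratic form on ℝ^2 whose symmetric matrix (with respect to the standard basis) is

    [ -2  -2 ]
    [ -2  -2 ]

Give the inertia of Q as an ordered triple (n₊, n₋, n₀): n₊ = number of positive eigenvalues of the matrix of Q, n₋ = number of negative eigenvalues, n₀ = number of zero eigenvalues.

(0, 1, 1)

Symmetric row and column elimination reduces A to a congruent diagonal form with pivots -2, 0.
So there are 1 negative, 1 zero pivots.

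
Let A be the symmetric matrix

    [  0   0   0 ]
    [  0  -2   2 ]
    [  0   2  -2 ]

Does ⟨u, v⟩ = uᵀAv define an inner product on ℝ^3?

no

Symmetric row and column elimination reduces A to a congruent diagonal form with pivots 0, -2, 0.
So there are 1 negative, 2 zero pivots.
Hence Q is negative semidefinite.
⟨·,·⟩ is an inner product exactly when A is positive definite.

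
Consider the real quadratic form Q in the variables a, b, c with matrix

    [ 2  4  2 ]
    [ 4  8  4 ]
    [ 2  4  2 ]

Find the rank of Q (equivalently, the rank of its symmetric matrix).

1

Applying the same elementary operations to the rows and columns of A produces a congruent diagonal matrix with entries 2, 0, 0.
Counting signs: 1 positive, 2 zero.
The rank is the number of nonzero pivots: 1.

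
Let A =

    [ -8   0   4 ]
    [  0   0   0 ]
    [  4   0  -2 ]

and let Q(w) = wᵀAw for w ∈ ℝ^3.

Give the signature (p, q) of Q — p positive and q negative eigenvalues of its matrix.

(0, 1)

Congruent diagonalization of A (simultaneous row and column reduction) yields pivots -8, 0, 0.
That gives 1 negative, 2 zero pivots.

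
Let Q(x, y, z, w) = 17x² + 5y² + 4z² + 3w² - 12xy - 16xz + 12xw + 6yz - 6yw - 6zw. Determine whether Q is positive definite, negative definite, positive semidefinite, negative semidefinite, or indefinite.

The symmetric matrix of Q is A = [[17, -6, -8, 6], [-6, 5, 3, -3], [-8, 3, 4, -3], [6, -3, -3, 3]].
Leading principal minors: Δ_1 = 17, Δ_2 = 49, Δ_3 = 11, Δ_4 = 6.
All leading principal minors are positive, so by Sylvester's criterion Q is positive definite.

positive definite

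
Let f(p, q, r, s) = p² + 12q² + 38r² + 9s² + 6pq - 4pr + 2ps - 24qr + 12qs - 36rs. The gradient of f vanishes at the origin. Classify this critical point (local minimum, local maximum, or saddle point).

local minimum

The Hessian at the origin is H = [[2, 6, -4, 2], [6, 24, -24, 12], [-4, -24, 76, -36], [2, 12, -36, 18]].
Applying the same elementary operations to the rows and columns of H produces a congruent diagonal matrix with entries 2, 6, 44, 10/11.
That gives 4 positive pivots.
H is positive definite, so the origin is a strict local minimum.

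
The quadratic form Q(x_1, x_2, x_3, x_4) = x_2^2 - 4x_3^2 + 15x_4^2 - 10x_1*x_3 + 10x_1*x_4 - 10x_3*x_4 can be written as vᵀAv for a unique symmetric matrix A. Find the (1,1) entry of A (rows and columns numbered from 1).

0

The coefficient of x_1^2 in Q is 0, and that is exactly A[1,1].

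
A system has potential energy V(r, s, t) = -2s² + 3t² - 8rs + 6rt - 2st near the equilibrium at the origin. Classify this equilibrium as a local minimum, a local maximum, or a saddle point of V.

saddle point

The Hessian at the origin is H = [[0, -8, 6], [-8, -4, -2], [6, -2, 6]].
H is indefinite, so the origin is a saddle point.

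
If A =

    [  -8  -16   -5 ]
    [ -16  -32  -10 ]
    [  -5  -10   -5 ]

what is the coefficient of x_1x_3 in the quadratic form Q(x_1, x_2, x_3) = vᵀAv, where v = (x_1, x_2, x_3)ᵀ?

The coefficient of x_1x_3 is A[1,3] + A[3,1] = 2·(-5) = -10.

-10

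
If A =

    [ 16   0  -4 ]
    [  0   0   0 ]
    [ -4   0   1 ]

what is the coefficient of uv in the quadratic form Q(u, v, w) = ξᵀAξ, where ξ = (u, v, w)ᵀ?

The coefficient of uv is A[1,2] + A[2,1] = 2·0 = 0.

0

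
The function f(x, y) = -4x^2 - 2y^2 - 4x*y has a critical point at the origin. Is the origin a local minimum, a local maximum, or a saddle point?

The Hessian at the origin is H = [[-8, -4], [-4, -4]].
det H = -8·-4 − (-4)² = 16 > 0 and H[1,1] = -8 < 0, so H is negative definite.
Therefore the origin is a local maximum.

local maximum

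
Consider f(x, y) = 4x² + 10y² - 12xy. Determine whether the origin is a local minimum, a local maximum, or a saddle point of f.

local minimum

The Hessian at the origin is H = [[8, -12], [-12, 20]].
det H = 8·20 − (-12)² = 16 > 0 and H[1,1] = 8 > 0, so H is positive definite.
Therefore the origin is a local minimum.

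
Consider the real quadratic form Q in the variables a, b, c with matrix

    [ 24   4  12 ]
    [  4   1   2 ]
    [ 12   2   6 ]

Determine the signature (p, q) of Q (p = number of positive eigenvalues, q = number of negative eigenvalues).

(2, 0)

Applying the same elementary operations to the rows and columns of A produces a congruent diagonal matrix with entries 24, 1/3, 0.
Counting signs: 2 positive, 1 zero.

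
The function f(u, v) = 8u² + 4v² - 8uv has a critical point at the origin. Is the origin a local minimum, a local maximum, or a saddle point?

local minimum

The Hessian at the origin is H = [[16, -8], [-8, 8]].
det H = 16·8 − (-8)² = 64 > 0 and H[1,1] = 16 > 0, so H is positive definite.
Therefore the origin is a local minimum.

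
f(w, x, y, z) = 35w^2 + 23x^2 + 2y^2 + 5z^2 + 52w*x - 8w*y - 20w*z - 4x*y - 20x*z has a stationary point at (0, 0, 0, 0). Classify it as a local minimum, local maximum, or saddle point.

local minimum

The Hessian at the origin is H = [[70, 52, -8, -20], [52, 46, -4, -20], [-8, -4, 4, 0], [-20, -20, 0, 10]].
Row-reducing H symmetrically gives the diagonal entries 70, 258/35, 332/129, 30/83.
That gives 4 positive pivots.
H is positive definite, so the origin is a strict local minimum.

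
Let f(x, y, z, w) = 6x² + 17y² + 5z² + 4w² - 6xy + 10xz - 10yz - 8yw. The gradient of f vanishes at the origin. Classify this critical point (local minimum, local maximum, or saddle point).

The Hessian at the origin is H = [[12, -6, 10, 0], [-6, 34, -10, -8], [10, -10, 10, 0], [0, -8, 0, 8]].
An LDLᵀ factorisation of H has diagonal entries 12, 31, 80/93, 4.
Counting signs: 4 positive.
H is positive definite, so the origin is a strict local minimum.

local minimum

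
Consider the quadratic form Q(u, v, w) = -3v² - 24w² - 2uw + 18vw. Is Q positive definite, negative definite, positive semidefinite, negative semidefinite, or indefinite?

The symmetric matrix is A = [[0, 0, -1], [0, -3, 9], [-1, 9, -24]].
A is congruent to a diagonal matrix with 1 positive, 2 negative and 0 zero entries, so Q is indefinite.

indefinite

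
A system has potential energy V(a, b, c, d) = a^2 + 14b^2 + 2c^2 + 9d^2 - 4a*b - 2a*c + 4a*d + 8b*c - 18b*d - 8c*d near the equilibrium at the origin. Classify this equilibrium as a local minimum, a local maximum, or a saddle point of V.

local minimum

The Hessian at the origin is H = [[2, -4, -2, 4], [-4, 28, 8, -18], [-2, 8, 4, -8], [4, -18, -8, 18]].
An LDLᵀ factorisation of H has diagonal entries 2, 20, 6/5, 5/3.
Counting signs: 4 positive.
H is positive definite, so the origin is a strict local minimum.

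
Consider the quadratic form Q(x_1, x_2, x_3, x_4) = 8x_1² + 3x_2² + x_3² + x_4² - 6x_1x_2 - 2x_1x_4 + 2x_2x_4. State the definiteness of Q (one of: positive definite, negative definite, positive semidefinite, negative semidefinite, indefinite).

Write A = [[8, -3, 0, -1], [-3, 3, 0, 1], [0, 0, 1, 0], [-1, 1, 0, 1]].
An LDLᵀ factorisation of A has diagonal entries 8, 15/8, 1, 2/3.
So there are 4 positive pivots.
Hence Q is positive definite.

positive definite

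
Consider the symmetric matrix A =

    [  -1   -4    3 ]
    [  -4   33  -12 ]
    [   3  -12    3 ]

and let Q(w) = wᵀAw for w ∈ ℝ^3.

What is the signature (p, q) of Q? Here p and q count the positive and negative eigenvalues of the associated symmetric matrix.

Symmetric row and column elimination reduces A to a congruent diagonal form with pivots -1, 49, 12/49.
So there are 2 positive, 1 negative pivots.

(2, 1)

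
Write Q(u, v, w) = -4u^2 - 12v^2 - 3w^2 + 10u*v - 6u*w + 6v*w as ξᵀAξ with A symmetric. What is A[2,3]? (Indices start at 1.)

The coefficient of v·w in Q is 6. For a symmetric A this equals A[2,3] + A[3,2] = 2·A[2,3].
So A[2,3] = 6/2 = 3.

3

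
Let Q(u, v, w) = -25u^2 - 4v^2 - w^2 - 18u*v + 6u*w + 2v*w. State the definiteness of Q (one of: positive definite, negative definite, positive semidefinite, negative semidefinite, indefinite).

Write A = [[-25, -9, 3], [-9, -4, 1], [3, 1, -1]].
An LDLᵀ factorisation of A has diagonal entries -25, -19/25, -12/19.
That gives 3 negative pivots.
Hence Q is negative definite.

negative definite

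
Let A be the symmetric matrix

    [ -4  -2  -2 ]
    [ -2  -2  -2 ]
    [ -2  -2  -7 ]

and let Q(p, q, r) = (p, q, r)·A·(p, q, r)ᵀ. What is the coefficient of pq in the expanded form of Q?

The coefficient of pq is A[1,2] + A[2,1] = 2·(-2) = -4.

-4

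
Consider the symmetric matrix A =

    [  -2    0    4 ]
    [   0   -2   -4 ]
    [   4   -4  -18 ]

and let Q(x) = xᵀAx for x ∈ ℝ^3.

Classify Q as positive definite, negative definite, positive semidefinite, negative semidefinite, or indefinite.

An LDLᵀ factorisation of A has diagonal entries -2, -2, -2.
That gives 3 negative pivots.
Hence Q is negative definite.

negative definite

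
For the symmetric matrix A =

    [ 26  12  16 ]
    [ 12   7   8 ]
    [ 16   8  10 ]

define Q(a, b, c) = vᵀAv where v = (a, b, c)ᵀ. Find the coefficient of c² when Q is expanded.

The coefficient of c² is the diagonal entry A[3,3] = 10.

10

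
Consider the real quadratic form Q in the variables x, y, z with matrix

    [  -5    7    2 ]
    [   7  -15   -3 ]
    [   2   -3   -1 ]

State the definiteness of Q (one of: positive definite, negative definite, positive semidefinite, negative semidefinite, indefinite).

negative definite

Leading principal minors: Δ_1 = -5, Δ_2 = 26, Δ_3 = -5.
The signs alternate starting with Δ_1 < 0, so by Sylvester's criterion Q is negative definite.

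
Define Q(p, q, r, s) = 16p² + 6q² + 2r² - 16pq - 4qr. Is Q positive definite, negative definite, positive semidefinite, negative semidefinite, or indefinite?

The associated matrix is A = [[16, -8, 0, 0], [-8, 6, -2, 0], [0, -2, 2, 0], [0, 0, 0, 0]].
Row-reducing A symmetrically gives the diagonal entries 16, 2, 0, 0.
Counting signs: 2 positive, 2 zero.
Hence Q is positive semidefinite.

positive semidefinite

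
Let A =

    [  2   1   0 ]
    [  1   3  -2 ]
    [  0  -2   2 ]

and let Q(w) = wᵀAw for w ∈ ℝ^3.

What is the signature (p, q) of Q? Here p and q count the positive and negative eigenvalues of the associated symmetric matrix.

Applying the same elementary operations to the rows and columns of A produces a congruent diagonal matrix with entries 2, 5/2, 2/5.
So there are 3 positive pivots.

(3, 0)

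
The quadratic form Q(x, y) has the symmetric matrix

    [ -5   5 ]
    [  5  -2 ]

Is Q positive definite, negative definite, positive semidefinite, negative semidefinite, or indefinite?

indefinite

Symmetric row and column elimination reduces A to a congruent diagonal form with pivots -5, 3.
So there are 1 positive, 1 negative pivots.
Hence Q is indefinite.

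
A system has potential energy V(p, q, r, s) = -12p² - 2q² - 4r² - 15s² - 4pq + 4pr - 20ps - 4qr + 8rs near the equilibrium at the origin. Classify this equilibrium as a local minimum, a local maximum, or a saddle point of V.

The Hessian at the origin is H = [[-24, -4, 4, -20], [-4, -4, -4, 0], [4, -4, -8, 8], [-20, 0, 8, -30]].
Congruent diagonalization of H (simultaneous row and column reduction) yields pivots -24, -10/3, -4/5, -10.
So there are 4 negative pivots.
H is negative definite, so the origin is a strict local maximum.

local maximum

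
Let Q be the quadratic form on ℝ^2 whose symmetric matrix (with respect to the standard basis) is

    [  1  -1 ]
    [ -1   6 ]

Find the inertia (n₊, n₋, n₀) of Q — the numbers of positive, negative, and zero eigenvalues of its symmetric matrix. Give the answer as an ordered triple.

(2, 0, 0)

Applying the same elementary operations to the rows and columns of A produces a congruent diagonal matrix with entries 1, 5.
Counting signs: 2 positive.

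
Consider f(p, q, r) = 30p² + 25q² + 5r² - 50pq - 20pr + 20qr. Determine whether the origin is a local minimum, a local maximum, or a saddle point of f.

The Hessian at the origin is H = [[60, -50, -20], [-50, 50, 20], [-20, 20, 10]].
Applying the same elementary operations to the rows and columns of H produces a congruent diagonal matrix with entries 60, 25/3, 2.
So there are 3 positive pivots.
H is positive definite, so the origin is a strict local minimum.

local minimum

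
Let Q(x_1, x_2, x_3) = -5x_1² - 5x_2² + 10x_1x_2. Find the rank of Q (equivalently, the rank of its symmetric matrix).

1

The symmetric matrix is A = [[-5, 5, 0], [5, -5, 0], [0, 0, 0]].
Row-reducing A symmetrically gives the diagonal entries -5, 0, 0.
So there are 1 negative, 2 zero pivots.
The rank is the number of nonzero pivots: 1.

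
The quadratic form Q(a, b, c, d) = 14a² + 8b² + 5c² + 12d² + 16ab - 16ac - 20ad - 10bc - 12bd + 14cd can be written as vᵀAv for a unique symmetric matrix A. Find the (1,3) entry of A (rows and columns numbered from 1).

-8

The coefficient of a·c in Q is -16. For a symmetric A this equals A[1,3] + A[3,1] = 2·A[1,3].
So A[1,3] = -16/2 = -8.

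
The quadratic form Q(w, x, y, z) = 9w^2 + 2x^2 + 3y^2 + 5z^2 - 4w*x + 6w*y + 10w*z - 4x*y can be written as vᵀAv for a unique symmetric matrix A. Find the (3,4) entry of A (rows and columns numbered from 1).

0

The coefficient of y·z in Q is 0. For a symmetric A this equals A[3,4] + A[4,3] = 2·A[3,4].
So A[3,4] = 0/2 = 0.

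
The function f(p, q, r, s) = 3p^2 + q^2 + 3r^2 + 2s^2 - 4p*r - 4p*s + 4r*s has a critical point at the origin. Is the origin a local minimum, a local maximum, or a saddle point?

local minimum

The Hessian at the origin is H = [[6, 0, -4, -4], [0, 2, 0, 0], [-4, 0, 6, 4], [-4, 0, 4, 4]].
An LDLᵀ factorisation of H has diagonal entries 6, 2, 10/3, 4/5.
Counting signs: 4 positive.
H is positive definite, so the origin is a strict local minimum.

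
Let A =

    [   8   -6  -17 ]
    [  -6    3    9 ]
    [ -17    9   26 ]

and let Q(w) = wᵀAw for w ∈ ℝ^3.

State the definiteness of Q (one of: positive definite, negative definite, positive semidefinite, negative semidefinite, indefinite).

An LDLᵀ factorisation of A has diagonal entries 8, -3/2, -3/4.
Counting signs: 1 positive, 2 negative.
Hence Q is indefinite.

indefinite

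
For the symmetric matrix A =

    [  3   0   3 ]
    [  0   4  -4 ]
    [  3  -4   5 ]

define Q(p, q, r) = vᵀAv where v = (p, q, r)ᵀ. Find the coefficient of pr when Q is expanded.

6

The coefficient of pr is A[1,3] + A[3,1] = 2·3 = 6.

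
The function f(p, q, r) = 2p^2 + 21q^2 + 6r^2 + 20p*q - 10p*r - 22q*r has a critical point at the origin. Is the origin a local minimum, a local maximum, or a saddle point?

saddle point

The Hessian at the origin is H = [[4, 20, -10], [20, 42, -22], [-10, -22, 12]].
An LDLᵀ factorisation of H has diagonal entries 4, -58, 15/29.
So there are 2 positive, 1 negative pivots.
H is indefinite, so the origin is a saddle point.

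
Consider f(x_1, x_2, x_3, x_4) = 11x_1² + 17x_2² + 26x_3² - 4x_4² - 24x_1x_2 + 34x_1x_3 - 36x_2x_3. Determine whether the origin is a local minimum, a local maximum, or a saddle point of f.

saddle point

The Hessian at the origin is H = [[22, -24, 34, 0], [-24, 34, -36, 0], [34, -36, 52, 0], [0, 0, 0, -8]].
Row-reducing H symmetrically gives the diagonal entries 22, 86/11, -30/43, -8.
That gives 2 positive, 2 negative pivots.
H is indefinite, so the origin is a saddle point.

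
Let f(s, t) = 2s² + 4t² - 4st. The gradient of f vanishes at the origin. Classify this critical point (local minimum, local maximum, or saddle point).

local minimum

The Hessian at the origin is H = [[4, -4], [-4, 8]].
det H = 4·8 − (-4)² = 16 > 0 and H[1,1] = 4 > 0, so H is positive definite.
Therefore the origin is a local minimum.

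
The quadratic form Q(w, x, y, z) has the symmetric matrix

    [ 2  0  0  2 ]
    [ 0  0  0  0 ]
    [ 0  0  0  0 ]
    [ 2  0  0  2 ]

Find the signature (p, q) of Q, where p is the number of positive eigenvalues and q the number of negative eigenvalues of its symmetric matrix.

Symmetric row and column elimination reduces A to a congruent diagonal form with pivots 2, 0, 0, 0.
That gives 1 positive, 3 zero pivots.

(1, 0)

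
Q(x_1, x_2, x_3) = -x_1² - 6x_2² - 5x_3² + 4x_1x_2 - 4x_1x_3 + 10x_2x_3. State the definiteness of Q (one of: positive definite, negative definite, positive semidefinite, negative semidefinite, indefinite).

negative definite

The symmetric matrix of Q is A = [[-1, 2, -2], [2, -6, 5], [-2, 5, -5]].
Leading principal minors: Δ_1 = -1, Δ_2 = 2, Δ_3 = -1.
The signs alternate starting with Δ_1 < 0, so by Sylvester's criterion Q is negative definite.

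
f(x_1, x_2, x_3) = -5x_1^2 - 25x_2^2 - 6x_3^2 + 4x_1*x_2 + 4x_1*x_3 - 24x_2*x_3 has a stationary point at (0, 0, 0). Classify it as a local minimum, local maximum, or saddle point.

The Hessian at the origin is H = [[-10, 4, 4], [4, -50, -24], [4, -24, -12]].
Symmetric row and column elimination reduces H to a congruent diagonal form with pivots -10, -242/5, -4/121.
So there are 3 negative pivots.
H is negative definite, so the origin is a strict local maximum.

local maximum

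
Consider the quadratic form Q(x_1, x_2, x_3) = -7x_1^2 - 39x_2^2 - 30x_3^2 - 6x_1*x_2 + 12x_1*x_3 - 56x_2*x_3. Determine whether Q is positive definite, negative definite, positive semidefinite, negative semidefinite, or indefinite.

negative definite

The symmetric matrix of Q is A = [[-7, -3, 6], [-3, -39, -28], [6, -28, -30]].
Leading principal minors: Δ_1 = -7, Δ_2 = 264, Δ_3 = -20.
The signs alternate starting with Δ_1 < 0, so by Sylvester's criterion Q is negative definite.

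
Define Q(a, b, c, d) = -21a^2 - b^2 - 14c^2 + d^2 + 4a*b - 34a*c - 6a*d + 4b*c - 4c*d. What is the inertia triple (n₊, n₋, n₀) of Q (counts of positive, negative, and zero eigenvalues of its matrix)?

The symmetric matrix is A = [[-21, 2, -17, -3], [2, -1, 2, 0], [-17, 2, -14, -2], [-3, 0, -2, 1]].
Symmetric row and column elimination reduces A to a congruent diagonal form with pivots -21, -17/21, -1/17, 3.
Counting signs: 1 positive, 3 negative.

(1, 3, 0)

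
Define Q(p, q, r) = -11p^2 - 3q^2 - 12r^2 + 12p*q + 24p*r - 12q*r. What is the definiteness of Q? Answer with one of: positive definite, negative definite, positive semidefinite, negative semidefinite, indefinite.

indefinite

The associated matrix is A = [[-11, 6, 12], [6, -3, -6], [12, -6, -12]].
Congruent diagonalization of A (simultaneous row and column reduction) yields pivots -11, 3/11, 0.
So there are 1 positive, 1 negative, 1 zero pivots.
Hence Q is indefinite.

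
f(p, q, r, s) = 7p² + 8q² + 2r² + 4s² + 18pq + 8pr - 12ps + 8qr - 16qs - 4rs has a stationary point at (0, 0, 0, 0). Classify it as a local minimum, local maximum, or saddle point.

The Hessian at the origin is H = [[14, 18, 8, -12], [18, 16, 8, -16], [8, 8, 4, -4], [-12, -16, -4, 8]].
Row-reducing H symmetrically gives the diagonal entries 14, -50/7, 4/25, -60.
That gives 2 positive, 2 negative pivots.
H is indefinite, so the origin is a saddle point.

saddle point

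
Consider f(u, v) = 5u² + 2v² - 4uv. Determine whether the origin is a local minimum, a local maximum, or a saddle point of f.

local minimum

The Hessian at the origin is H = [[10, -4], [-4, 4]].
det H = 10·4 − (-4)² = 24 > 0 and H[1,1] = 10 > 0, so H is positive definite.
Therefore the origin is a local minimum.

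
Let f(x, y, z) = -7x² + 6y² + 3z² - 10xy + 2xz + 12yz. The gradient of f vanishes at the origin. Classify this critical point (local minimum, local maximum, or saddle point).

The Hessian at the origin is H = [[-14, -10, 2], [-10, 12, 12], [2, 12, 6]].
Applying the same elementary operations to the rows and columns of H produces a congruent diagonal matrix with entries -14, 134/7, 30/67.
So there are 2 positive, 1 negative pivots.
H is indefinite, so the origin is a saddle point.

saddle point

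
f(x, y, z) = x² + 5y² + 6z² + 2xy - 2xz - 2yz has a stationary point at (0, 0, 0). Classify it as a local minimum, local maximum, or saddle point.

local minimum

The Hessian at the origin is H = [[2, 2, -2], [2, 10, -2], [-2, -2, 12]].
Congruent diagonalization of H (simultaneous row and column reduction) yields pivots 2, 8, 10.
That gives 3 positive pivots.
H is positive definite, so the origin is a strict local minimum.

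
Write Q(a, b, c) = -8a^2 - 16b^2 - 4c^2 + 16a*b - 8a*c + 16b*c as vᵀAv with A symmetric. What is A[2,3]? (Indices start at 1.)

8

The coefficient of b·c in Q is 16. For a symmetric A this equals A[2,3] + A[3,2] = 2·A[2,3].
So A[2,3] = 16/2 = 8.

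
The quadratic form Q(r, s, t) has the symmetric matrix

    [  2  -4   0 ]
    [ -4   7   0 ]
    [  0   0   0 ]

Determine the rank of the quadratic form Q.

2

Congruent diagonalization of A (simultaneous row and column reduction) yields pivots 2, -1, 0.
That gives 1 positive, 1 negative, 1 zero pivots.
The rank is the number of nonzero pivots: 2.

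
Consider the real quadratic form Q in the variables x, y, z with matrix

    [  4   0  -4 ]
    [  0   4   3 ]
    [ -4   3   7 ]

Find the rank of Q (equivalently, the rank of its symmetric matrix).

Symmetric row and column elimination reduces A to a congruent diagonal form with pivots 4, 4, 3/4.
That gives 3 positive pivots.
The rank is the number of nonzero pivots: 3.

3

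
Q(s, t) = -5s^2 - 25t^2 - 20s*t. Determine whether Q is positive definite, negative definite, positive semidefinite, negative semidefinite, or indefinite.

negative definite

The symmetric matrix of Q is A = [[-5, -10], [-10, -25]].
Leading principal minors: Δ_1 = -5, Δ_2 = 25.
The signs alternate starting with Δ_1 < 0, so by Sylvester's criterion Q is negative definite.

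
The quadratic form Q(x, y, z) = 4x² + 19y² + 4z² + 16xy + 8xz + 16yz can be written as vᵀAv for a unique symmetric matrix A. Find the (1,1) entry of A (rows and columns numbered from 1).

4

The coefficient of x² in Q is 4, and that is exactly A[1,1].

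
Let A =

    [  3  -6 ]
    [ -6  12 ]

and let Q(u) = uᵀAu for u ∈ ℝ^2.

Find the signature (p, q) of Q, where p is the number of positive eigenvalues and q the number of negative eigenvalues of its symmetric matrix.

Symmetric row and column elimination reduces A to a congruent diagonal form with pivots 3, 0.
That gives 1 positive, 1 zero pivots.

(1, 0)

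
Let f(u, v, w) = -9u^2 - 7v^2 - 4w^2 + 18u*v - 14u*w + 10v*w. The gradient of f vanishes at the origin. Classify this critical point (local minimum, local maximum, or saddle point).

saddle point

The Hessian at the origin is H = [[-18, 18, -14], [18, -14, 10], [-14, 10, -8]].
Applying the same elementary operations to the rows and columns of H produces a congruent diagonal matrix with entries -18, 4, -10/9.
So there are 1 positive, 2 negative pivots.
H is indefinite, so the origin is a saddle point.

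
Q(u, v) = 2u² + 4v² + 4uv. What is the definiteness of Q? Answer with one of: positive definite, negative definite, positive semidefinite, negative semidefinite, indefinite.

positive definite

The symmetric matrix of Q is [[2, 2], [2, 4]].
For the 2×2 matrix [[2, 2], [2, 4]]: det = 2·4 − (2)² = 4, trace = 6.
det > 0 so both eigenvalues share the sign of the trace; trace = 6 > 0 ⇒ both positive.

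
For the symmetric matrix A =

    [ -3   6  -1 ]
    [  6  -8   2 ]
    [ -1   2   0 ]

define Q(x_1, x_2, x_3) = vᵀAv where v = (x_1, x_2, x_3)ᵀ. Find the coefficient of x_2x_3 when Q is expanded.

The coefficient of x_2x_3 is A[2,3] + A[3,2] = 2·2 = 4.

4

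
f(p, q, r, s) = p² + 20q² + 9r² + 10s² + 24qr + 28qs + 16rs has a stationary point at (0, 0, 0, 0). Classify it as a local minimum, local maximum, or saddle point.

The Hessian at the origin is H = [[2, 0, 0, 0], [0, 40, 24, 28], [0, 24, 18, 16], [0, 28, 16, 20]].
Congruent diagonalization of H (simultaneous row and column reduction) yields pivots 2, 40, 18/5, 2/9.
That gives 4 positive pivots.
H is positive definite, so the origin is a strict local minimum.

local minimum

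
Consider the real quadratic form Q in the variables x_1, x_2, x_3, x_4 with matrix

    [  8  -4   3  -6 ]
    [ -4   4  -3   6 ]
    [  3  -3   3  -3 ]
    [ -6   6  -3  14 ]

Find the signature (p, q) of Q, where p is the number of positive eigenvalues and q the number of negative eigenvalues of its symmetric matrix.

Row-reducing A symmetrically gives the diagonal entries 8, 2, 3/4, 2.
Counting signs: 4 positive.

(4, 0)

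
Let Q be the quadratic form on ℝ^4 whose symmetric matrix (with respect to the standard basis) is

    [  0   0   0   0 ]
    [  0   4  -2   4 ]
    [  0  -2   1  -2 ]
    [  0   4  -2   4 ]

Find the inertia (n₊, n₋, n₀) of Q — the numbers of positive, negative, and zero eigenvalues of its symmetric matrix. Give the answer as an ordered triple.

Symmetric row and column elimination reduces A to a congruent diagonal form with pivots 0, 4, 0, 0.
So there are 1 positive, 3 zero pivots.

(1, 0, 3)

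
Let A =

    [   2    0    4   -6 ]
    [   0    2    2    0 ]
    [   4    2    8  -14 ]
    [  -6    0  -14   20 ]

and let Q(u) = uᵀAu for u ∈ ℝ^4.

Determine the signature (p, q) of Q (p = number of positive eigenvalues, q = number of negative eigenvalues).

Congruent diagonalization of A (simultaneous row and column reduction) yields pivots 2, 2, -2, 4.
That gives 3 positive, 1 negative pivots.

(3, 1)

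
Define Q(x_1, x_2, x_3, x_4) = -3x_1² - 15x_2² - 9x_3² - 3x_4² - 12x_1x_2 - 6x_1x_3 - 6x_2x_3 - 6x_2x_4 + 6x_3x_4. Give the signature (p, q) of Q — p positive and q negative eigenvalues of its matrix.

(0, 3)

The symmetric matrix is A = [[-3, -6, -3, 0], [-6, -15, -3, -3], [-3, -3, -9, 3], [0, -3, 3, -3]].
Symmetric row and column elimination reduces A to a congruent diagonal form with pivots -3, -3, -3, 0.
That gives 3 negative, 1 zero pivots.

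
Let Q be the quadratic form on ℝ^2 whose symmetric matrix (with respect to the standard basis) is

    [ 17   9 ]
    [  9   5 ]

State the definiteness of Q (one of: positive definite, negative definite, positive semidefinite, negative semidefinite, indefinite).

positive definite

Leading principal minors: Δ_1 = 17, Δ_2 = 4.
All leading principal minors are positive, so by Sylvester's criterion Q is positive definite.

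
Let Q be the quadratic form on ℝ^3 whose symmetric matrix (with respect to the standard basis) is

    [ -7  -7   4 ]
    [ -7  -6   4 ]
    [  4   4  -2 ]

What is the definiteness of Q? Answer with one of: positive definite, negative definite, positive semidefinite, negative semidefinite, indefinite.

Congruent diagonalization of A (simultaneous row and column reduction) yields pivots -7, 1, 2/7.
So there are 2 positive, 1 negative pivots.
Hence Q is indefinite.

indefinite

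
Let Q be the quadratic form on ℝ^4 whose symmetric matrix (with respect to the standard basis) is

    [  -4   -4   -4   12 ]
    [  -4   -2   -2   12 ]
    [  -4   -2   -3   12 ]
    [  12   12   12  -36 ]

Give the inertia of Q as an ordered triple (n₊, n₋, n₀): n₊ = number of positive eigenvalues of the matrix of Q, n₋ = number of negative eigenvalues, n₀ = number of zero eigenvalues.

Applying the same elementary operations to the rows and columns of A produces a congruent diagonal matrix with entries -4, 2, -1, 0.
Counting signs: 1 positive, 2 negative, 1 zero.

(1, 2, 1)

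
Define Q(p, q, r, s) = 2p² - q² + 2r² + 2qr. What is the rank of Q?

3

The associated matrix is A = [[2, 0, 0, 0], [0, -1, 1, 0], [0, 1, 2, 0], [0, 0, 0, 0]].
Applying the same elementary operations to the rows and columns of A produces a congruent diagonal matrix with entries 2, -1, 3, 0.
Counting signs: 2 positive, 1 negative, 1 zero.
The rank is the number of nonzero pivots: 3.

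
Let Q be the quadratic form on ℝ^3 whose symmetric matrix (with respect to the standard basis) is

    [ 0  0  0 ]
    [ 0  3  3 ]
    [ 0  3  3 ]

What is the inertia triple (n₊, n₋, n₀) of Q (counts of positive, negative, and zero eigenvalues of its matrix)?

(1, 0, 2)

Applying the same elementary operations to the rows and columns of A produces a congruent diagonal matrix with entries 0, 3, 0.
So there are 1 positive, 2 zero pivots.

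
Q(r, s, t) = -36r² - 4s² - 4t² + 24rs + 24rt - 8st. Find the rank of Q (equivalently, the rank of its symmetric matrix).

1

The associated matrix is A = [[-36, 12, 12], [12, -4, -4], [12, -4, -4]].
Symmetric row and column elimination reduces A to a congruent diagonal form with pivots -36, 0, 0.
Counting signs: 1 negative, 2 zero.
The rank is the number of nonzero pivots: 1.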